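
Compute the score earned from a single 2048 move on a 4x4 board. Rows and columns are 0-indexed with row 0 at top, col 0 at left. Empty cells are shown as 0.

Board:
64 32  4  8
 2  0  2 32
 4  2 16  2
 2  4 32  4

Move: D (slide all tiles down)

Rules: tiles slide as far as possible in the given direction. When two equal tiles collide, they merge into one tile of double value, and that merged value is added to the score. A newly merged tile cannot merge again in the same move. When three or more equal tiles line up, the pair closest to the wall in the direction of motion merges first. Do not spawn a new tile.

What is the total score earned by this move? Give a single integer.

Answer: 0

Derivation:
Slide down:
col 0: [64, 2, 4, 2] -> [64, 2, 4, 2]  score +0 (running 0)
col 1: [32, 0, 2, 4] -> [0, 32, 2, 4]  score +0 (running 0)
col 2: [4, 2, 16, 32] -> [4, 2, 16, 32]  score +0 (running 0)
col 3: [8, 32, 2, 4] -> [8, 32, 2, 4]  score +0 (running 0)
Board after move:
64  0  4  8
 2 32  2 32
 4  2 16  2
 2  4 32  4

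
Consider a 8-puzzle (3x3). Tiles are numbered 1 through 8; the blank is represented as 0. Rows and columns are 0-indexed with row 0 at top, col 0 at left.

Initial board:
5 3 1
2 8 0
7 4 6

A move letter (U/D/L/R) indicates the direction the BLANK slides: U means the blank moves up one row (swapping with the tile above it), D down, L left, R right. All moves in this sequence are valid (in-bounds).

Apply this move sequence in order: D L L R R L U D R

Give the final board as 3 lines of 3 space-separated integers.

Answer: 5 3 1
2 8 6
7 4 0

Derivation:
After move 1 (D):
5 3 1
2 8 6
7 4 0

After move 2 (L):
5 3 1
2 8 6
7 0 4

After move 3 (L):
5 3 1
2 8 6
0 7 4

After move 4 (R):
5 3 1
2 8 6
7 0 4

After move 5 (R):
5 3 1
2 8 6
7 4 0

After move 6 (L):
5 3 1
2 8 6
7 0 4

After move 7 (U):
5 3 1
2 0 6
7 8 4

After move 8 (D):
5 3 1
2 8 6
7 0 4

After move 9 (R):
5 3 1
2 8 6
7 4 0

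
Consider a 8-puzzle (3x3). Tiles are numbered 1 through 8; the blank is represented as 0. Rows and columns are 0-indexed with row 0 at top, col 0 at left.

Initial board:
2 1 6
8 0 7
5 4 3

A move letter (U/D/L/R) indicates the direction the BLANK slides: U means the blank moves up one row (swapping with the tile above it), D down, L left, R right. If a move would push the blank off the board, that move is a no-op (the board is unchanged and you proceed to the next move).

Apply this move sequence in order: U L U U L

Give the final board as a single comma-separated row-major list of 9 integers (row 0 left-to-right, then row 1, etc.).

After move 1 (U):
2 0 6
8 1 7
5 4 3

After move 2 (L):
0 2 6
8 1 7
5 4 3

After move 3 (U):
0 2 6
8 1 7
5 4 3

After move 4 (U):
0 2 6
8 1 7
5 4 3

After move 5 (L):
0 2 6
8 1 7
5 4 3

Answer: 0, 2, 6, 8, 1, 7, 5, 4, 3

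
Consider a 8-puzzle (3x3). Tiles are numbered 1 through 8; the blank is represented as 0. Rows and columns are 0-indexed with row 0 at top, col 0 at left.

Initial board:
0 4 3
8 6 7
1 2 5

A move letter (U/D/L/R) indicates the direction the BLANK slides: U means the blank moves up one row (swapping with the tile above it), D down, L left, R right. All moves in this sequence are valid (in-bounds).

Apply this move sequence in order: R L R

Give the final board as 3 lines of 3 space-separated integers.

After move 1 (R):
4 0 3
8 6 7
1 2 5

After move 2 (L):
0 4 3
8 6 7
1 2 5

After move 3 (R):
4 0 3
8 6 7
1 2 5

Answer: 4 0 3
8 6 7
1 2 5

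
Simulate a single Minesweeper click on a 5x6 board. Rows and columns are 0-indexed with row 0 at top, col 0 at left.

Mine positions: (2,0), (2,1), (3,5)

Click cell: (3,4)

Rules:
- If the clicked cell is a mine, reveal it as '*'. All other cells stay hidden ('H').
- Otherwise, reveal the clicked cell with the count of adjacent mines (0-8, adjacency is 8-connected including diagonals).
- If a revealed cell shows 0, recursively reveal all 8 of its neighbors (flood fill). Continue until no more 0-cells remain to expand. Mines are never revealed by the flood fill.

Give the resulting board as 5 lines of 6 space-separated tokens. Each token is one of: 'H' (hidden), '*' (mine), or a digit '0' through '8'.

H H H H H H
H H H H H H
H H H H H H
H H H H 1 H
H H H H H H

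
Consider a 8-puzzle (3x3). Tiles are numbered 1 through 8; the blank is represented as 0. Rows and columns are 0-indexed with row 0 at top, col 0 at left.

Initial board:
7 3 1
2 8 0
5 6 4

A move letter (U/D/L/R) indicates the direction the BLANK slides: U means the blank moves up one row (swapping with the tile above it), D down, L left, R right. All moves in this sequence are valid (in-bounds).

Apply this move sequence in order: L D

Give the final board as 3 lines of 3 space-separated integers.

After move 1 (L):
7 3 1
2 0 8
5 6 4

After move 2 (D):
7 3 1
2 6 8
5 0 4

Answer: 7 3 1
2 6 8
5 0 4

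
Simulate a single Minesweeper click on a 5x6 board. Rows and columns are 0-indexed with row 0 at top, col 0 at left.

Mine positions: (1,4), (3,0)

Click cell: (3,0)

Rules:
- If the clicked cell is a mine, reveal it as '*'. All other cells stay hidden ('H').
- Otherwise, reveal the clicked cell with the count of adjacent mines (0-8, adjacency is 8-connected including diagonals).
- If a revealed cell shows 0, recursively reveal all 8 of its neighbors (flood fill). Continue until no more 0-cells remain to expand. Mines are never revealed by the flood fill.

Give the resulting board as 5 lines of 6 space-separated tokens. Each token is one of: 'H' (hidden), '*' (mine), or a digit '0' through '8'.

H H H H H H
H H H H H H
H H H H H H
* H H H H H
H H H H H H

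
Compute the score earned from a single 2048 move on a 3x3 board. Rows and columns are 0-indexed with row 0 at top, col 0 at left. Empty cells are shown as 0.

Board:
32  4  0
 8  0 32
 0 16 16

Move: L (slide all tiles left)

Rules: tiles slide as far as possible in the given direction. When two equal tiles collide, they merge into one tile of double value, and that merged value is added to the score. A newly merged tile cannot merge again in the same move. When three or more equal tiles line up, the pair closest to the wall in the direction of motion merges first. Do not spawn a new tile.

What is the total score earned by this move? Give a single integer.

Slide left:
row 0: [32, 4, 0] -> [32, 4, 0]  score +0 (running 0)
row 1: [8, 0, 32] -> [8, 32, 0]  score +0 (running 0)
row 2: [0, 16, 16] -> [32, 0, 0]  score +32 (running 32)
Board after move:
32  4  0
 8 32  0
32  0  0

Answer: 32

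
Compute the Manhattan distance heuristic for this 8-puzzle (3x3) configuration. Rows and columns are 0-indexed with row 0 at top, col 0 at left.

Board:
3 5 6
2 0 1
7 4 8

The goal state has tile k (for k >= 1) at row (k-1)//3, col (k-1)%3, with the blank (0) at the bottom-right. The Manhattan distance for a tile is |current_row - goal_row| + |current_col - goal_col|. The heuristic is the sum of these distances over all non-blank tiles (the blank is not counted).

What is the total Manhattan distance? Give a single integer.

Answer: 12

Derivation:
Tile 3: at (0,0), goal (0,2), distance |0-0|+|0-2| = 2
Tile 5: at (0,1), goal (1,1), distance |0-1|+|1-1| = 1
Tile 6: at (0,2), goal (1,2), distance |0-1|+|2-2| = 1
Tile 2: at (1,0), goal (0,1), distance |1-0|+|0-1| = 2
Tile 1: at (1,2), goal (0,0), distance |1-0|+|2-0| = 3
Tile 7: at (2,0), goal (2,0), distance |2-2|+|0-0| = 0
Tile 4: at (2,1), goal (1,0), distance |2-1|+|1-0| = 2
Tile 8: at (2,2), goal (2,1), distance |2-2|+|2-1| = 1
Sum: 2 + 1 + 1 + 2 + 3 + 0 + 2 + 1 = 12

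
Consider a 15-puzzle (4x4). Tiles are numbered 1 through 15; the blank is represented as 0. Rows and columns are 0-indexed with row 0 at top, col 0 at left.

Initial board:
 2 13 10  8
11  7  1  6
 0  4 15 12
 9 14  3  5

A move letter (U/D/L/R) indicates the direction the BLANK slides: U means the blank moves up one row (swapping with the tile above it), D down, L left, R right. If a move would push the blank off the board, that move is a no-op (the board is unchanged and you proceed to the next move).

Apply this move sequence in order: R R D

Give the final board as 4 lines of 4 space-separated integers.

Answer:  2 13 10  8
11  7  1  6
 4 15  3 12
 9 14  0  5

Derivation:
After move 1 (R):
 2 13 10  8
11  7  1  6
 4  0 15 12
 9 14  3  5

After move 2 (R):
 2 13 10  8
11  7  1  6
 4 15  0 12
 9 14  3  5

After move 3 (D):
 2 13 10  8
11  7  1  6
 4 15  3 12
 9 14  0  5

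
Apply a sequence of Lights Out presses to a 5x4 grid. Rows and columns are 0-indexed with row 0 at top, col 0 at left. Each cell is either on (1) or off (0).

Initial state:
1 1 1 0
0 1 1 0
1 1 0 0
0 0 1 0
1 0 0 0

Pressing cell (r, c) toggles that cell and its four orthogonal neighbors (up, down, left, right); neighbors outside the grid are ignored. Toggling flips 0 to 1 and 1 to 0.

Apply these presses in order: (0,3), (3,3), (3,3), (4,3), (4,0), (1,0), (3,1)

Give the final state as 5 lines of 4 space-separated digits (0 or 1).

After press 1 at (0,3):
1 1 0 1
0 1 1 1
1 1 0 0
0 0 1 0
1 0 0 0

After press 2 at (3,3):
1 1 0 1
0 1 1 1
1 1 0 1
0 0 0 1
1 0 0 1

After press 3 at (3,3):
1 1 0 1
0 1 1 1
1 1 0 0
0 0 1 0
1 0 0 0

After press 4 at (4,3):
1 1 0 1
0 1 1 1
1 1 0 0
0 0 1 1
1 0 1 1

After press 5 at (4,0):
1 1 0 1
0 1 1 1
1 1 0 0
1 0 1 1
0 1 1 1

After press 6 at (1,0):
0 1 0 1
1 0 1 1
0 1 0 0
1 0 1 1
0 1 1 1

After press 7 at (3,1):
0 1 0 1
1 0 1 1
0 0 0 0
0 1 0 1
0 0 1 1

Answer: 0 1 0 1
1 0 1 1
0 0 0 0
0 1 0 1
0 0 1 1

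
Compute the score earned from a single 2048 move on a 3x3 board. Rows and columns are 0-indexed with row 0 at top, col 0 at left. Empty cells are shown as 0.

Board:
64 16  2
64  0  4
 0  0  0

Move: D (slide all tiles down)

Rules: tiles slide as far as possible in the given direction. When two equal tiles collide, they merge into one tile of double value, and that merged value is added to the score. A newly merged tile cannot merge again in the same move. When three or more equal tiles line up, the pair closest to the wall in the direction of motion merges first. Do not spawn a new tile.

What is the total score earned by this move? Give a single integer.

Slide down:
col 0: [64, 64, 0] -> [0, 0, 128]  score +128 (running 128)
col 1: [16, 0, 0] -> [0, 0, 16]  score +0 (running 128)
col 2: [2, 4, 0] -> [0, 2, 4]  score +0 (running 128)
Board after move:
  0   0   0
  0   0   2
128  16   4

Answer: 128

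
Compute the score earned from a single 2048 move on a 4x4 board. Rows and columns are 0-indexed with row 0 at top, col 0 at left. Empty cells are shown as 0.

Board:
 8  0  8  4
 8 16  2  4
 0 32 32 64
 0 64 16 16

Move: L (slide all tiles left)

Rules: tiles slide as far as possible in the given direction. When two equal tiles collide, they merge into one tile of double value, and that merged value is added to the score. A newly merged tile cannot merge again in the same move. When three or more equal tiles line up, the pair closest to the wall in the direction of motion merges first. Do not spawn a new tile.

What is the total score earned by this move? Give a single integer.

Answer: 112

Derivation:
Slide left:
row 0: [8, 0, 8, 4] -> [16, 4, 0, 0]  score +16 (running 16)
row 1: [8, 16, 2, 4] -> [8, 16, 2, 4]  score +0 (running 16)
row 2: [0, 32, 32, 64] -> [64, 64, 0, 0]  score +64 (running 80)
row 3: [0, 64, 16, 16] -> [64, 32, 0, 0]  score +32 (running 112)
Board after move:
16  4  0  0
 8 16  2  4
64 64  0  0
64 32  0  0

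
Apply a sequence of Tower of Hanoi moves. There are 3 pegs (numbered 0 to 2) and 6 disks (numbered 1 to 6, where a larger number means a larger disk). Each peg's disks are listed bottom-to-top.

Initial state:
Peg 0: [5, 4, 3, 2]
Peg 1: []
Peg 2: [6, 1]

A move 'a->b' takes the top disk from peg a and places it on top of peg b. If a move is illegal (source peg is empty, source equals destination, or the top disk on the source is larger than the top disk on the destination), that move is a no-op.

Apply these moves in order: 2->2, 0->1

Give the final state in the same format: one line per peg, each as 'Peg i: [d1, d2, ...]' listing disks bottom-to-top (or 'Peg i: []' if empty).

Answer: Peg 0: [5, 4, 3]
Peg 1: [2]
Peg 2: [6, 1]

Derivation:
After move 1 (2->2):
Peg 0: [5, 4, 3, 2]
Peg 1: []
Peg 2: [6, 1]

After move 2 (0->1):
Peg 0: [5, 4, 3]
Peg 1: [2]
Peg 2: [6, 1]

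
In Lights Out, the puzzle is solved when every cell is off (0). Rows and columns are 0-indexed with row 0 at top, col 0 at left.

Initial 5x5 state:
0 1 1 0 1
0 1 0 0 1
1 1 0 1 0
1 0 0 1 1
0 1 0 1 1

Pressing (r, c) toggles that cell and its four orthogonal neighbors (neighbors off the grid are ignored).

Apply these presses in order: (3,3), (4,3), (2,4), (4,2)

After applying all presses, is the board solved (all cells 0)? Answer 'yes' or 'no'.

After press 1 at (3,3):
0 1 1 0 1
0 1 0 0 1
1 1 0 0 0
1 0 1 0 0
0 1 0 0 1

After press 2 at (4,3):
0 1 1 0 1
0 1 0 0 1
1 1 0 0 0
1 0 1 1 0
0 1 1 1 0

After press 3 at (2,4):
0 1 1 0 1
0 1 0 0 0
1 1 0 1 1
1 0 1 1 1
0 1 1 1 0

After press 4 at (4,2):
0 1 1 0 1
0 1 0 0 0
1 1 0 1 1
1 0 0 1 1
0 0 0 0 0

Lights still on: 11

Answer: no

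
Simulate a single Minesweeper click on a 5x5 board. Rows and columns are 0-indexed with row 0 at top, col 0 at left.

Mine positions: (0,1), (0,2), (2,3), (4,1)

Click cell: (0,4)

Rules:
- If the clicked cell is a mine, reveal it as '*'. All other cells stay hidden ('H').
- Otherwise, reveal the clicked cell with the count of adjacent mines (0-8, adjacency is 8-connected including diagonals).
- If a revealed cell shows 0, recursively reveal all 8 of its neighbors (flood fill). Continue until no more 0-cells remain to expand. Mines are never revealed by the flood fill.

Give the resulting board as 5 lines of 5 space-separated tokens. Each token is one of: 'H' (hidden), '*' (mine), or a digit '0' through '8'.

H H H 1 0
H H H 2 1
H H H H H
H H H H H
H H H H H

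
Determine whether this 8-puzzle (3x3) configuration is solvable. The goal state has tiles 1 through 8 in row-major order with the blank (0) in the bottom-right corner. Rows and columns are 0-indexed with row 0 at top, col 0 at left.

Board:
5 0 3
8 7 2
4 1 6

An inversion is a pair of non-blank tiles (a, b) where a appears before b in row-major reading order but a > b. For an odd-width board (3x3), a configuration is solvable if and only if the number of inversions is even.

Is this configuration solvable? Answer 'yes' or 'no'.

Answer: no

Derivation:
Inversions (pairs i<j in row-major order where tile[i] > tile[j] > 0): 17
17 is odd, so the puzzle is not solvable.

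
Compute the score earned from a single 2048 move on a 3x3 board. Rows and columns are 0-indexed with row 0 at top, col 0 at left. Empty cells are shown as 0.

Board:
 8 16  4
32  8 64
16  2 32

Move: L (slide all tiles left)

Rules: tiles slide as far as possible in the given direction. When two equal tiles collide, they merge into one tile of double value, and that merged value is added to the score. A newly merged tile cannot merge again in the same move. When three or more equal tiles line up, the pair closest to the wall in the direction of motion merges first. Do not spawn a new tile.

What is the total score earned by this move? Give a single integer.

Slide left:
row 0: [8, 16, 4] -> [8, 16, 4]  score +0 (running 0)
row 1: [32, 8, 64] -> [32, 8, 64]  score +0 (running 0)
row 2: [16, 2, 32] -> [16, 2, 32]  score +0 (running 0)
Board after move:
 8 16  4
32  8 64
16  2 32

Answer: 0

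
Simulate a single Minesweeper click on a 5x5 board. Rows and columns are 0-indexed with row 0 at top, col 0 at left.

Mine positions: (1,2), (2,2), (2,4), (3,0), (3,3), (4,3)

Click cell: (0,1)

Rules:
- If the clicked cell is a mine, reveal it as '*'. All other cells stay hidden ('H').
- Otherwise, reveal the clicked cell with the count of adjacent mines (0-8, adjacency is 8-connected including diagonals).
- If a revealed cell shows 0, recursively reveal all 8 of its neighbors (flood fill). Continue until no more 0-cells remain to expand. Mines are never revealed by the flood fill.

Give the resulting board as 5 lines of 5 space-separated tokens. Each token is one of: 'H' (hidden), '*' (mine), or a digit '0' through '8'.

H 1 H H H
H H H H H
H H H H H
H H H H H
H H H H H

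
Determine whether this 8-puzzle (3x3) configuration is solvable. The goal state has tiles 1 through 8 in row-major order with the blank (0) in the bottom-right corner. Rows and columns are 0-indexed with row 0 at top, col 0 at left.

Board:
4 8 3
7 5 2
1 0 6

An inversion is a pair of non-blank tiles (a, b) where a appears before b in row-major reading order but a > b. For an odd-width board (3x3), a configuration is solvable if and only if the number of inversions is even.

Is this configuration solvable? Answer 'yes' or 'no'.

Inversions (pairs i<j in row-major order where tile[i] > tile[j] > 0): 18
18 is even, so the puzzle is solvable.

Answer: yes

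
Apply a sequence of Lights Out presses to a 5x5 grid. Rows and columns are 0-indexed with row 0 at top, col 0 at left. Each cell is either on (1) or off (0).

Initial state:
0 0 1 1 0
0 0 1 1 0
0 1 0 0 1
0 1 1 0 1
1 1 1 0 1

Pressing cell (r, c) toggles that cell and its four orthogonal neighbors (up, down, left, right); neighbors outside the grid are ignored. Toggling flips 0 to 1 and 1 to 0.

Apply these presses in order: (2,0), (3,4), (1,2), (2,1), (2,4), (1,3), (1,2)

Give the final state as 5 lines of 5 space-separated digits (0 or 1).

Answer: 0 0 1 0 0
1 1 0 0 0
0 1 1 0 1
1 0 1 1 1
1 1 1 0 0

Derivation:
After press 1 at (2,0):
0 0 1 1 0
1 0 1 1 0
1 0 0 0 1
1 1 1 0 1
1 1 1 0 1

After press 2 at (3,4):
0 0 1 1 0
1 0 1 1 0
1 0 0 0 0
1 1 1 1 0
1 1 1 0 0

After press 3 at (1,2):
0 0 0 1 0
1 1 0 0 0
1 0 1 0 0
1 1 1 1 0
1 1 1 0 0

After press 4 at (2,1):
0 0 0 1 0
1 0 0 0 0
0 1 0 0 0
1 0 1 1 0
1 1 1 0 0

After press 5 at (2,4):
0 0 0 1 0
1 0 0 0 1
0 1 0 1 1
1 0 1 1 1
1 1 1 0 0

After press 6 at (1,3):
0 0 0 0 0
1 0 1 1 0
0 1 0 0 1
1 0 1 1 1
1 1 1 0 0

After press 7 at (1,2):
0 0 1 0 0
1 1 0 0 0
0 1 1 0 1
1 0 1 1 1
1 1 1 0 0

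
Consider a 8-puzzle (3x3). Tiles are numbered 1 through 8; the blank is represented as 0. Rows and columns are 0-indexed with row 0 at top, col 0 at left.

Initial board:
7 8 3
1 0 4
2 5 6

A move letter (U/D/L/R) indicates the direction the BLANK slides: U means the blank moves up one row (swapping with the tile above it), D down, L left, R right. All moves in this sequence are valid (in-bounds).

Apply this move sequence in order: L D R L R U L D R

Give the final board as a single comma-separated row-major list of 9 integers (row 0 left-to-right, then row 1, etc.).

Answer: 7, 8, 3, 5, 2, 4, 1, 0, 6

Derivation:
After move 1 (L):
7 8 3
0 1 4
2 5 6

After move 2 (D):
7 8 3
2 1 4
0 5 6

After move 3 (R):
7 8 3
2 1 4
5 0 6

After move 4 (L):
7 8 3
2 1 4
0 5 6

After move 5 (R):
7 8 3
2 1 4
5 0 6

After move 6 (U):
7 8 3
2 0 4
5 1 6

After move 7 (L):
7 8 3
0 2 4
5 1 6

After move 8 (D):
7 8 3
5 2 4
0 1 6

After move 9 (R):
7 8 3
5 2 4
1 0 6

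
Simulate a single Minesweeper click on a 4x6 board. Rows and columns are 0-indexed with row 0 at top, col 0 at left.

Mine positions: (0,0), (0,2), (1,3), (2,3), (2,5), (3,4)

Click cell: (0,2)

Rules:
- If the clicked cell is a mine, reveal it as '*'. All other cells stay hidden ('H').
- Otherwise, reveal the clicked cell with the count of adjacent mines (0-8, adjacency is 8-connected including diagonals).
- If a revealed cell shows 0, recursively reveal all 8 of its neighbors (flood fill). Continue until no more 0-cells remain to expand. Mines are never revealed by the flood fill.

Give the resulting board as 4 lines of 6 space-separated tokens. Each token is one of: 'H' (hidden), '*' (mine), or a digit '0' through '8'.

H H * H H H
H H H H H H
H H H H H H
H H H H H H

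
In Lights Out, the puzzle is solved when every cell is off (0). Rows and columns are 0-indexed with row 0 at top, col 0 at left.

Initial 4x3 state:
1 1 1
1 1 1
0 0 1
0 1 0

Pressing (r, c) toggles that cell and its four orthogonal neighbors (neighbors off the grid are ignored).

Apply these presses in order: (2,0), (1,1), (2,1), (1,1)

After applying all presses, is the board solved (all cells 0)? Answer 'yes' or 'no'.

After press 1 at (2,0):
1 1 1
0 1 1
1 1 1
1 1 0

After press 2 at (1,1):
1 0 1
1 0 0
1 0 1
1 1 0

After press 3 at (2,1):
1 0 1
1 1 0
0 1 0
1 0 0

After press 4 at (1,1):
1 1 1
0 0 1
0 0 0
1 0 0

Lights still on: 5

Answer: no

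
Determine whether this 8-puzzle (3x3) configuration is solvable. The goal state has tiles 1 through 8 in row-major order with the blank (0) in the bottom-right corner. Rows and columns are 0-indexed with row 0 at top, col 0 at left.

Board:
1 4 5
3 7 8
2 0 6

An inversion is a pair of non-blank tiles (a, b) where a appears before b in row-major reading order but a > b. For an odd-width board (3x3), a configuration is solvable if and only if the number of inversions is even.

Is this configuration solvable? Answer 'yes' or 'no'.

Inversions (pairs i<j in row-major order where tile[i] > tile[j] > 0): 9
9 is odd, so the puzzle is not solvable.

Answer: no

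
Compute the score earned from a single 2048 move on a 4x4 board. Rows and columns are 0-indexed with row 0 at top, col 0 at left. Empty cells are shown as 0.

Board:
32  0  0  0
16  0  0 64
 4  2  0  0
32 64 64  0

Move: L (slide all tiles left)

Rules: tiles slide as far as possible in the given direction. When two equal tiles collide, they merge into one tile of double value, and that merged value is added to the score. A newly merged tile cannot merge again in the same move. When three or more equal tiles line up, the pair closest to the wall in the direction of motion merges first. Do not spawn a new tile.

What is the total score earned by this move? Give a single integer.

Answer: 128

Derivation:
Slide left:
row 0: [32, 0, 0, 0] -> [32, 0, 0, 0]  score +0 (running 0)
row 1: [16, 0, 0, 64] -> [16, 64, 0, 0]  score +0 (running 0)
row 2: [4, 2, 0, 0] -> [4, 2, 0, 0]  score +0 (running 0)
row 3: [32, 64, 64, 0] -> [32, 128, 0, 0]  score +128 (running 128)
Board after move:
 32   0   0   0
 16  64   0   0
  4   2   0   0
 32 128   0   0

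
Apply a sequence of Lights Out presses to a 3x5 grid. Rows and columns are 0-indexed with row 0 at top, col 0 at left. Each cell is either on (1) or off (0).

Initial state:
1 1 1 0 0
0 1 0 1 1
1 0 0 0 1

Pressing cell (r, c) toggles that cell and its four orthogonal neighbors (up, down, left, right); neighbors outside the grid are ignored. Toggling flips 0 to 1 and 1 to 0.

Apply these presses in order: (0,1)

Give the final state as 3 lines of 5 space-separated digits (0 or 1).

Answer: 0 0 0 0 0
0 0 0 1 1
1 0 0 0 1

Derivation:
After press 1 at (0,1):
0 0 0 0 0
0 0 0 1 1
1 0 0 0 1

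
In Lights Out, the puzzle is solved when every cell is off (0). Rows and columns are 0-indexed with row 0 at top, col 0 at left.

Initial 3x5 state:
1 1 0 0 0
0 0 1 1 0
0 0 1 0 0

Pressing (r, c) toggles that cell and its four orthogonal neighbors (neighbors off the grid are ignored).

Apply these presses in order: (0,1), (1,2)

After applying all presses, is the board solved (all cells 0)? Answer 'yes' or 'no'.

Answer: yes

Derivation:
After press 1 at (0,1):
0 0 1 0 0
0 1 1 1 0
0 0 1 0 0

After press 2 at (1,2):
0 0 0 0 0
0 0 0 0 0
0 0 0 0 0

Lights still on: 0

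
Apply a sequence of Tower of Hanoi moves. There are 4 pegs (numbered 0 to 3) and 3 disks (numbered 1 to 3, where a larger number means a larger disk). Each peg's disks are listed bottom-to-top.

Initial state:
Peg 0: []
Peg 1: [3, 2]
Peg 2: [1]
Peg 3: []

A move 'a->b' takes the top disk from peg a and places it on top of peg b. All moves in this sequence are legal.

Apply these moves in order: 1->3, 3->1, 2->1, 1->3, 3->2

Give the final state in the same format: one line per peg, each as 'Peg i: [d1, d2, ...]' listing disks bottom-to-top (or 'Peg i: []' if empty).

Answer: Peg 0: []
Peg 1: [3, 2]
Peg 2: [1]
Peg 3: []

Derivation:
After move 1 (1->3):
Peg 0: []
Peg 1: [3]
Peg 2: [1]
Peg 3: [2]

After move 2 (3->1):
Peg 0: []
Peg 1: [3, 2]
Peg 2: [1]
Peg 3: []

After move 3 (2->1):
Peg 0: []
Peg 1: [3, 2, 1]
Peg 2: []
Peg 3: []

After move 4 (1->3):
Peg 0: []
Peg 1: [3, 2]
Peg 2: []
Peg 3: [1]

After move 5 (3->2):
Peg 0: []
Peg 1: [3, 2]
Peg 2: [1]
Peg 3: []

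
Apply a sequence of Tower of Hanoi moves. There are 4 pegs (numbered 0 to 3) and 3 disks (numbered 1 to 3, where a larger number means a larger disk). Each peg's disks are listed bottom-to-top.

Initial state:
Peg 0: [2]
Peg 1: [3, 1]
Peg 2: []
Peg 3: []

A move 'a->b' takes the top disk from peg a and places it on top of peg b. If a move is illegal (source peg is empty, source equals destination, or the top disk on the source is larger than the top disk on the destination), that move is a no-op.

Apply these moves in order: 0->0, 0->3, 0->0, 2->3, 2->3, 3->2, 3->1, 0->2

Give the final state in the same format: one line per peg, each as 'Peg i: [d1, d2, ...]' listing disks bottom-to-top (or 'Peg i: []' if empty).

After move 1 (0->0):
Peg 0: [2]
Peg 1: [3, 1]
Peg 2: []
Peg 3: []

After move 2 (0->3):
Peg 0: []
Peg 1: [3, 1]
Peg 2: []
Peg 3: [2]

After move 3 (0->0):
Peg 0: []
Peg 1: [3, 1]
Peg 2: []
Peg 3: [2]

After move 4 (2->3):
Peg 0: []
Peg 1: [3, 1]
Peg 2: []
Peg 3: [2]

After move 5 (2->3):
Peg 0: []
Peg 1: [3, 1]
Peg 2: []
Peg 3: [2]

After move 6 (3->2):
Peg 0: []
Peg 1: [3, 1]
Peg 2: [2]
Peg 3: []

After move 7 (3->1):
Peg 0: []
Peg 1: [3, 1]
Peg 2: [2]
Peg 3: []

After move 8 (0->2):
Peg 0: []
Peg 1: [3, 1]
Peg 2: [2]
Peg 3: []

Answer: Peg 0: []
Peg 1: [3, 1]
Peg 2: [2]
Peg 3: []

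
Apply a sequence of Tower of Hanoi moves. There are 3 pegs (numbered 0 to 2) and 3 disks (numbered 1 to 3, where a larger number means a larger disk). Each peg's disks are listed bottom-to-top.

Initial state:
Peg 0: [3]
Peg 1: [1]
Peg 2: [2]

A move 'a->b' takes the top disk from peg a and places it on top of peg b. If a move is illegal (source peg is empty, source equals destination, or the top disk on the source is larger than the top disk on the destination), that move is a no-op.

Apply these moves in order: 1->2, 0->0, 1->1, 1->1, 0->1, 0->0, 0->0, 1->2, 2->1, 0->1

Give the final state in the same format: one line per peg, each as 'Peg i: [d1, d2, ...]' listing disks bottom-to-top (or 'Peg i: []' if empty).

Answer: Peg 0: []
Peg 1: [3, 1]
Peg 2: [2]

Derivation:
After move 1 (1->2):
Peg 0: [3]
Peg 1: []
Peg 2: [2, 1]

After move 2 (0->0):
Peg 0: [3]
Peg 1: []
Peg 2: [2, 1]

After move 3 (1->1):
Peg 0: [3]
Peg 1: []
Peg 2: [2, 1]

After move 4 (1->1):
Peg 0: [3]
Peg 1: []
Peg 2: [2, 1]

After move 5 (0->1):
Peg 0: []
Peg 1: [3]
Peg 2: [2, 1]

After move 6 (0->0):
Peg 0: []
Peg 1: [3]
Peg 2: [2, 1]

After move 7 (0->0):
Peg 0: []
Peg 1: [3]
Peg 2: [2, 1]

After move 8 (1->2):
Peg 0: []
Peg 1: [3]
Peg 2: [2, 1]

After move 9 (2->1):
Peg 0: []
Peg 1: [3, 1]
Peg 2: [2]

After move 10 (0->1):
Peg 0: []
Peg 1: [3, 1]
Peg 2: [2]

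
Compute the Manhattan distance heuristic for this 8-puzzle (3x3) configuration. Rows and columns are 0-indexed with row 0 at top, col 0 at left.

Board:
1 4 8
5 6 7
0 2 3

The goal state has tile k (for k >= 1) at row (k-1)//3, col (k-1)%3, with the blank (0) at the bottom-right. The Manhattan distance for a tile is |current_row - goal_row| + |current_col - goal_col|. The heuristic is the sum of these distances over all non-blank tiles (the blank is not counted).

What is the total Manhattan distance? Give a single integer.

Answer: 14

Derivation:
Tile 1: at (0,0), goal (0,0), distance |0-0|+|0-0| = 0
Tile 4: at (0,1), goal (1,0), distance |0-1|+|1-0| = 2
Tile 8: at (0,2), goal (2,1), distance |0-2|+|2-1| = 3
Tile 5: at (1,0), goal (1,1), distance |1-1|+|0-1| = 1
Tile 6: at (1,1), goal (1,2), distance |1-1|+|1-2| = 1
Tile 7: at (1,2), goal (2,0), distance |1-2|+|2-0| = 3
Tile 2: at (2,1), goal (0,1), distance |2-0|+|1-1| = 2
Tile 3: at (2,2), goal (0,2), distance |2-0|+|2-2| = 2
Sum: 0 + 2 + 3 + 1 + 1 + 3 + 2 + 2 = 14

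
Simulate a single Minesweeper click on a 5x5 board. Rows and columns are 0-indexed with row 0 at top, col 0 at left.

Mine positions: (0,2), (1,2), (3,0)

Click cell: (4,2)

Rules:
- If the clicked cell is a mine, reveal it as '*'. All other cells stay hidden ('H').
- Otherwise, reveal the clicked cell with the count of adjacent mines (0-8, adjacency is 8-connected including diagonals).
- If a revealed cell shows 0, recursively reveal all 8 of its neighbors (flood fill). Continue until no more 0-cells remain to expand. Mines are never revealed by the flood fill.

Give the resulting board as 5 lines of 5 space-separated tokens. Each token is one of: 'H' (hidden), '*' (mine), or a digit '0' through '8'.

H H H 2 0
H H H 2 0
H 2 1 1 0
H 1 0 0 0
H 1 0 0 0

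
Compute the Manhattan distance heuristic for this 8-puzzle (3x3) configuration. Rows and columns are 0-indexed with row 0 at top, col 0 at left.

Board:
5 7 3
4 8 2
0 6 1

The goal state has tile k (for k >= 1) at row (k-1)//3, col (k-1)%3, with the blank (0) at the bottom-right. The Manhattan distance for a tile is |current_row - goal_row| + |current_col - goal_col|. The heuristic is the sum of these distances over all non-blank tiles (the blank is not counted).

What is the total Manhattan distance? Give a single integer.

Answer: 14

Derivation:
Tile 5: (0,0)->(1,1) = 2
Tile 7: (0,1)->(2,0) = 3
Tile 3: (0,2)->(0,2) = 0
Tile 4: (1,0)->(1,0) = 0
Tile 8: (1,1)->(2,1) = 1
Tile 2: (1,2)->(0,1) = 2
Tile 6: (2,1)->(1,2) = 2
Tile 1: (2,2)->(0,0) = 4
Sum: 2 + 3 + 0 + 0 + 1 + 2 + 2 + 4 = 14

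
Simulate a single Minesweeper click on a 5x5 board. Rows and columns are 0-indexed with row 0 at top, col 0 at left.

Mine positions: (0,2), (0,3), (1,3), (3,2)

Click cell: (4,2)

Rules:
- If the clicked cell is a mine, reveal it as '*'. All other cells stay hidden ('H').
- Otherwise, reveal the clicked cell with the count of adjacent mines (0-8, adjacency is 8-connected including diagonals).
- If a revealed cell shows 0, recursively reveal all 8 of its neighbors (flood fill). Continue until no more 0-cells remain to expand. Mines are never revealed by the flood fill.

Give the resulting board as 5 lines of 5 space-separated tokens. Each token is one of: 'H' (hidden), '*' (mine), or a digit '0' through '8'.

H H H H H
H H H H H
H H H H H
H H H H H
H H 1 H H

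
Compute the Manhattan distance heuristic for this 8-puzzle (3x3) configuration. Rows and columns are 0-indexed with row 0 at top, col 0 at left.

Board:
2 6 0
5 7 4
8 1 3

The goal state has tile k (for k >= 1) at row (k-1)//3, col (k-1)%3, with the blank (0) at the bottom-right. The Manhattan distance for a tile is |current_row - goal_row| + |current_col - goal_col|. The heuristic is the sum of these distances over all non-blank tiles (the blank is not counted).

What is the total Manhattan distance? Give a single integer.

Tile 2: (0,0)->(0,1) = 1
Tile 6: (0,1)->(1,2) = 2
Tile 5: (1,0)->(1,1) = 1
Tile 7: (1,1)->(2,0) = 2
Tile 4: (1,2)->(1,0) = 2
Tile 8: (2,0)->(2,1) = 1
Tile 1: (2,1)->(0,0) = 3
Tile 3: (2,2)->(0,2) = 2
Sum: 1 + 2 + 1 + 2 + 2 + 1 + 3 + 2 = 14

Answer: 14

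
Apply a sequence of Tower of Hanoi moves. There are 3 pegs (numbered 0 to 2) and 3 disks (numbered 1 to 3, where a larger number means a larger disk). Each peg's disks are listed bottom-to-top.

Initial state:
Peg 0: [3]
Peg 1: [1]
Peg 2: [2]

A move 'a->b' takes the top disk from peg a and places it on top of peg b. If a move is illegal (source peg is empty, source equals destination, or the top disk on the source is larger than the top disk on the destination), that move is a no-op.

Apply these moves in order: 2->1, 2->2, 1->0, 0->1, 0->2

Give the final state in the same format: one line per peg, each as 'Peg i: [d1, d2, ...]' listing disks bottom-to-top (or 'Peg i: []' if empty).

Answer: Peg 0: [3]
Peg 1: [1]
Peg 2: [2]

Derivation:
After move 1 (2->1):
Peg 0: [3]
Peg 1: [1]
Peg 2: [2]

After move 2 (2->2):
Peg 0: [3]
Peg 1: [1]
Peg 2: [2]

After move 3 (1->0):
Peg 0: [3, 1]
Peg 1: []
Peg 2: [2]

After move 4 (0->1):
Peg 0: [3]
Peg 1: [1]
Peg 2: [2]

After move 5 (0->2):
Peg 0: [3]
Peg 1: [1]
Peg 2: [2]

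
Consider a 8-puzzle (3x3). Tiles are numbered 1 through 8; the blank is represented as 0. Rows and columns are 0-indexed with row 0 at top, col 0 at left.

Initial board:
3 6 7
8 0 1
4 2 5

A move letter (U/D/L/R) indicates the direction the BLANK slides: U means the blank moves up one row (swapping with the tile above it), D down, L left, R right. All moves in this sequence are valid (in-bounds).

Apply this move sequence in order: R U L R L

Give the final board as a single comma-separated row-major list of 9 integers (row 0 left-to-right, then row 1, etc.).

Answer: 3, 0, 6, 8, 1, 7, 4, 2, 5

Derivation:
After move 1 (R):
3 6 7
8 1 0
4 2 5

After move 2 (U):
3 6 0
8 1 7
4 2 5

After move 3 (L):
3 0 6
8 1 7
4 2 5

After move 4 (R):
3 6 0
8 1 7
4 2 5

After move 5 (L):
3 0 6
8 1 7
4 2 5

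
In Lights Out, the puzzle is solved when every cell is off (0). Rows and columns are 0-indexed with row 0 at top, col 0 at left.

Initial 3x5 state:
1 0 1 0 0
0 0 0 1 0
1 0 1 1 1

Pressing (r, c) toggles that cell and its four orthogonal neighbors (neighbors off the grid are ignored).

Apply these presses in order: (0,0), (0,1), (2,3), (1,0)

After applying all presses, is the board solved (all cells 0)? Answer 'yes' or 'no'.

Answer: yes

Derivation:
After press 1 at (0,0):
0 1 1 0 0
1 0 0 1 0
1 0 1 1 1

After press 2 at (0,1):
1 0 0 0 0
1 1 0 1 0
1 0 1 1 1

After press 3 at (2,3):
1 0 0 0 0
1 1 0 0 0
1 0 0 0 0

After press 4 at (1,0):
0 0 0 0 0
0 0 0 0 0
0 0 0 0 0

Lights still on: 0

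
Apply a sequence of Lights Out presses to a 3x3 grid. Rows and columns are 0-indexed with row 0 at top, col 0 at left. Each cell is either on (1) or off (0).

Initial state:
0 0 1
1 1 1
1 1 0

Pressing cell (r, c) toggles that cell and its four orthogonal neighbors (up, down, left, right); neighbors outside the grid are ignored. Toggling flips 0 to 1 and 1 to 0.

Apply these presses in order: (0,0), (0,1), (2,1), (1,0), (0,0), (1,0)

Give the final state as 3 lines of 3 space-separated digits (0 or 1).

After press 1 at (0,0):
1 1 1
0 1 1
1 1 0

After press 2 at (0,1):
0 0 0
0 0 1
1 1 0

After press 3 at (2,1):
0 0 0
0 1 1
0 0 1

After press 4 at (1,0):
1 0 0
1 0 1
1 0 1

After press 5 at (0,0):
0 1 0
0 0 1
1 0 1

After press 6 at (1,0):
1 1 0
1 1 1
0 0 1

Answer: 1 1 0
1 1 1
0 0 1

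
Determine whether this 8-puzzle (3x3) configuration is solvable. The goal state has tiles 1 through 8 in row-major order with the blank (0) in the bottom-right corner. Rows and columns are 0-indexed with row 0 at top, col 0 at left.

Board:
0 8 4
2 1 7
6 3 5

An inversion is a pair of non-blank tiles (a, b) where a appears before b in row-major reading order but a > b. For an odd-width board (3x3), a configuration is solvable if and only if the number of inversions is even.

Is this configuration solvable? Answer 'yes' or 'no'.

Answer: yes

Derivation:
Inversions (pairs i<j in row-major order where tile[i] > tile[j] > 0): 16
16 is even, so the puzzle is solvable.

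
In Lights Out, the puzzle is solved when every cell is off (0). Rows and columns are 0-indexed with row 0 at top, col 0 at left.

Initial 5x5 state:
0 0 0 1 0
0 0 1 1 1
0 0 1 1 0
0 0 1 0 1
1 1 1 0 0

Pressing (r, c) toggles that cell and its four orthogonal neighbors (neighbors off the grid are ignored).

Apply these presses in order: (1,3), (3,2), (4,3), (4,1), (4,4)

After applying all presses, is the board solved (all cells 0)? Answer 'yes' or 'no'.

After press 1 at (1,3):
0 0 0 0 0
0 0 0 0 0
0 0 1 0 0
0 0 1 0 1
1 1 1 0 0

After press 2 at (3,2):
0 0 0 0 0
0 0 0 0 0
0 0 0 0 0
0 1 0 1 1
1 1 0 0 0

After press 3 at (4,3):
0 0 0 0 0
0 0 0 0 0
0 0 0 0 0
0 1 0 0 1
1 1 1 1 1

After press 4 at (4,1):
0 0 0 0 0
0 0 0 0 0
0 0 0 0 0
0 0 0 0 1
0 0 0 1 1

After press 5 at (4,4):
0 0 0 0 0
0 0 0 0 0
0 0 0 0 0
0 0 0 0 0
0 0 0 0 0

Lights still on: 0

Answer: yes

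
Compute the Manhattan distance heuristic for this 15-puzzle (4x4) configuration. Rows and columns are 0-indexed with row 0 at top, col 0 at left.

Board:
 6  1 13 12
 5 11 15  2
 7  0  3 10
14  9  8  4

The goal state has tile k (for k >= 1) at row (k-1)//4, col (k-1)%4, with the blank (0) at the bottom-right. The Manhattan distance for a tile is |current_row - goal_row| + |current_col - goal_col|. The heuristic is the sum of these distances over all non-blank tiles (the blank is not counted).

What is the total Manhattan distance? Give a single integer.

Answer: 33

Derivation:
Tile 6: at (0,0), goal (1,1), distance |0-1|+|0-1| = 2
Tile 1: at (0,1), goal (0,0), distance |0-0|+|1-0| = 1
Tile 13: at (0,2), goal (3,0), distance |0-3|+|2-0| = 5
Tile 12: at (0,3), goal (2,3), distance |0-2|+|3-3| = 2
Tile 5: at (1,0), goal (1,0), distance |1-1|+|0-0| = 0
Tile 11: at (1,1), goal (2,2), distance |1-2|+|1-2| = 2
Tile 15: at (1,2), goal (3,2), distance |1-3|+|2-2| = 2
Tile 2: at (1,3), goal (0,1), distance |1-0|+|3-1| = 3
Tile 7: at (2,0), goal (1,2), distance |2-1|+|0-2| = 3
Tile 3: at (2,2), goal (0,2), distance |2-0|+|2-2| = 2
Tile 10: at (2,3), goal (2,1), distance |2-2|+|3-1| = 2
Tile 14: at (3,0), goal (3,1), distance |3-3|+|0-1| = 1
Tile 9: at (3,1), goal (2,0), distance |3-2|+|1-0| = 2
Tile 8: at (3,2), goal (1,3), distance |3-1|+|2-3| = 3
Tile 4: at (3,3), goal (0,3), distance |3-0|+|3-3| = 3
Sum: 2 + 1 + 5 + 2 + 0 + 2 + 2 + 3 + 3 + 2 + 2 + 1 + 2 + 3 + 3 = 33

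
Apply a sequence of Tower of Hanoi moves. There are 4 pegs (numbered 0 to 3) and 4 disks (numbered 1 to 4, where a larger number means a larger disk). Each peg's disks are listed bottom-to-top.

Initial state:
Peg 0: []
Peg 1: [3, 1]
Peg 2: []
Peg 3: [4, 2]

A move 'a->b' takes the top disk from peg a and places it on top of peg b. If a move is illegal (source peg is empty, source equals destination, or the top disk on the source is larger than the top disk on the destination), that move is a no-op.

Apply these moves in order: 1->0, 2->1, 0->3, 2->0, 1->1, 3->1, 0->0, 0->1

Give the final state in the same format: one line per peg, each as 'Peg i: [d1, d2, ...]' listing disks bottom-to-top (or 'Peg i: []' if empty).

After move 1 (1->0):
Peg 0: [1]
Peg 1: [3]
Peg 2: []
Peg 3: [4, 2]

After move 2 (2->1):
Peg 0: [1]
Peg 1: [3]
Peg 2: []
Peg 3: [4, 2]

After move 3 (0->3):
Peg 0: []
Peg 1: [3]
Peg 2: []
Peg 3: [4, 2, 1]

After move 4 (2->0):
Peg 0: []
Peg 1: [3]
Peg 2: []
Peg 3: [4, 2, 1]

After move 5 (1->1):
Peg 0: []
Peg 1: [3]
Peg 2: []
Peg 3: [4, 2, 1]

After move 6 (3->1):
Peg 0: []
Peg 1: [3, 1]
Peg 2: []
Peg 3: [4, 2]

After move 7 (0->0):
Peg 0: []
Peg 1: [3, 1]
Peg 2: []
Peg 3: [4, 2]

After move 8 (0->1):
Peg 0: []
Peg 1: [3, 1]
Peg 2: []
Peg 3: [4, 2]

Answer: Peg 0: []
Peg 1: [3, 1]
Peg 2: []
Peg 3: [4, 2]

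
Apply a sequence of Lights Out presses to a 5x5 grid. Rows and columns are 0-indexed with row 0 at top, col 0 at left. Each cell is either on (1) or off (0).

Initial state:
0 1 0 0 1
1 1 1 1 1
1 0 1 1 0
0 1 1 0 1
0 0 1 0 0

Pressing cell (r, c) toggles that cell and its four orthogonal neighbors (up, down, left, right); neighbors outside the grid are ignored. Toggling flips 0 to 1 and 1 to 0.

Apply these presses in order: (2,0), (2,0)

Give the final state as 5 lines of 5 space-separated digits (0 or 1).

Answer: 0 1 0 0 1
1 1 1 1 1
1 0 1 1 0
0 1 1 0 1
0 0 1 0 0

Derivation:
After press 1 at (2,0):
0 1 0 0 1
0 1 1 1 1
0 1 1 1 0
1 1 1 0 1
0 0 1 0 0

After press 2 at (2,0):
0 1 0 0 1
1 1 1 1 1
1 0 1 1 0
0 1 1 0 1
0 0 1 0 0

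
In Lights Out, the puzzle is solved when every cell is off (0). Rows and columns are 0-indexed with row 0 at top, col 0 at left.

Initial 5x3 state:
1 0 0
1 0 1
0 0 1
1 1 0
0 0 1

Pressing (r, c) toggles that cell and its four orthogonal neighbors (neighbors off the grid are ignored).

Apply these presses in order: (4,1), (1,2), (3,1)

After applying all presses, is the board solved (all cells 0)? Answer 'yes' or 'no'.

After press 1 at (4,1):
1 0 0
1 0 1
0 0 1
1 0 0
1 1 0

After press 2 at (1,2):
1 0 1
1 1 0
0 0 0
1 0 0
1 1 0

After press 3 at (3,1):
1 0 1
1 1 0
0 1 0
0 1 1
1 0 0

Lights still on: 8

Answer: no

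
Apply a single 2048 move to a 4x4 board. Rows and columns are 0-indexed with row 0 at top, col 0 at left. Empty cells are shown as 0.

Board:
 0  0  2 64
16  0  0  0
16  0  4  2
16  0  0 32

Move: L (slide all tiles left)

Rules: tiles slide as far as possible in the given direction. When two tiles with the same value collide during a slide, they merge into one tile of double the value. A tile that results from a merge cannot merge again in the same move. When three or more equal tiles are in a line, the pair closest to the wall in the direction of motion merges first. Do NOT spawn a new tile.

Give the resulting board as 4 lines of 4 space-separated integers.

Answer:  2 64  0  0
16  0  0  0
16  4  2  0
16 32  0  0

Derivation:
Slide left:
row 0: [0, 0, 2, 64] -> [2, 64, 0, 0]
row 1: [16, 0, 0, 0] -> [16, 0, 0, 0]
row 2: [16, 0, 4, 2] -> [16, 4, 2, 0]
row 3: [16, 0, 0, 32] -> [16, 32, 0, 0]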